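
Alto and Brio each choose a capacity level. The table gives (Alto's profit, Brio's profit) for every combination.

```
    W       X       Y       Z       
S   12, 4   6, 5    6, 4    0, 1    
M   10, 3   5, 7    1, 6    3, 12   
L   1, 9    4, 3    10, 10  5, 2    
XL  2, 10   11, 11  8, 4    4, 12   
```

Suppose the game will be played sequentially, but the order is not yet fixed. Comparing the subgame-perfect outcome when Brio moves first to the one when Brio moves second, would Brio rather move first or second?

first

If Alto leads: Brio's best replies are S→X, M→Z, L→Y, XL→Z; Alto's induced payoffs 6, 3, 10, 4; outcome (L, Y), payoffs (10, 10).
If Brio leads: Alto's best replies are W→S, X→XL, Y→L, Z→L; Brio's induced payoffs 4, 11, 10, 2; outcome (XL, X), payoffs (11, 11).
Brio gets 11 moving first and 10 moving second, so Brio prefers to move first.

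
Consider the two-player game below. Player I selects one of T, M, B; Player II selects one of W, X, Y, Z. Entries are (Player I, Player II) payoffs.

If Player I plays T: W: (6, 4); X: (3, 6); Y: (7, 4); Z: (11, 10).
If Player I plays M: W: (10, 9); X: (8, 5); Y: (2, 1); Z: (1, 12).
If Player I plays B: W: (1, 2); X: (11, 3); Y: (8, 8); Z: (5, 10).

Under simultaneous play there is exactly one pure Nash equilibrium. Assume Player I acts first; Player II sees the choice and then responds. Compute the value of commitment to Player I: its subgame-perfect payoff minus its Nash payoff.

0

Work backward from Player II's decision.
- T: BR = Z, leader payoff 11.
- M: BR = Z, leader payoff 1.
- B: BR = Z, leader payoff 5.
Player I's induced payoffs are 11, 1, 5, so Player I commits to T. Subgame-perfect outcome: (T, Z) with payoffs (11, 10).
Under simultaneous play:
Player I's best replies: W→M; X→B; Y→B; Z→T.
Player II's best replies: T→Z; M→Z; B→Z.
The unique mutual best reply is (T, Z), giving (11, 10).
Player I's commitment gain: 11 − 11 = 0.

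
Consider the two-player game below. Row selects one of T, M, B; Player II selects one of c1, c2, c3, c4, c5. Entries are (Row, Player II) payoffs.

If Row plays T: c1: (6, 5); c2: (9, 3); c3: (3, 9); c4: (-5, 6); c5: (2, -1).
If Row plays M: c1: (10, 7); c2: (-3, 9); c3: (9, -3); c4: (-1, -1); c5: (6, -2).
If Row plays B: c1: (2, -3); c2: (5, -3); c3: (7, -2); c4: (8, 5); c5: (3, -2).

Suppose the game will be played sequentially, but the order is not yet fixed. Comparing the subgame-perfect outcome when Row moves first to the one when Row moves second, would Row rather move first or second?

If Row leads: Player II's best replies are T→c3, M→c2, B→c4; Row's induced payoffs 3, -3, 8; outcome (B, c4), payoffs (8, 5).
If Player II leads: Row's best replies are c1→M, c2→T, c3→M, c4→B, c5→M; Player II's induced payoffs 7, 3, -3, 5, -2; outcome (M, c1), payoffs (10, 7).
Row gets 8 moving first and 10 moving second, so Row prefers to move second.

second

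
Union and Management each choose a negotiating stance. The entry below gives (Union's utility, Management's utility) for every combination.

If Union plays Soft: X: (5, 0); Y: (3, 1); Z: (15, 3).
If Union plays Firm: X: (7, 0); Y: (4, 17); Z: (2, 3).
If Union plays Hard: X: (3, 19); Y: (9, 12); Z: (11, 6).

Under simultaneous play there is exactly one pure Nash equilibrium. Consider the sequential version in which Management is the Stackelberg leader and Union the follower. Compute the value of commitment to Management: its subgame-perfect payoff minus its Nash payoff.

Work backward from Union's decision.
- X: BR = Firm, leader payoff 0.
- Y: BR = Hard, leader payoff 12.
- Z: BR = Soft, leader payoff 3.
Among 0, 12, 3, the best is 12 at Y. Subgame-perfect outcome: (Hard, Y) with payoffs (9, 12).
Under simultaneous play:
Union's best replies: X→Firm; Y→Hard; Z→Soft.
Management's best replies: Soft→Z; Firm→Y; Hard→X.
Only (Soft, Z) has each player best-responding; Nash payoffs (15, 3).
Management's commitment gain: 12 − 3 = 9.

9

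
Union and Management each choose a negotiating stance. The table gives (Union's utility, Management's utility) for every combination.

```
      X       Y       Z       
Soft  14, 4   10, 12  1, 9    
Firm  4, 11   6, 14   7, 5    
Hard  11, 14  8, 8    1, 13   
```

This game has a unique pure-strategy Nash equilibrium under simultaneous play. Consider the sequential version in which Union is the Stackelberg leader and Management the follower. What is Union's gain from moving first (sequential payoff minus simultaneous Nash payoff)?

1

Management best-responds to each possible Union move:
- Soft: BR = Y, leader payoff 10.
- Firm: BR = Y, leader payoff 6.
- Hard: BR = X, leader payoff 11.
Maximizing over 10, 6, 11, Union chooses Hard. Subgame-perfect outcome: (Hard, X) with payoffs (11, 14).
Now find the simultaneous Nash equilibrium.
Union's best replies: X→Soft; Y→Soft; Z→Firm.
Management's best replies: Soft→Y; Firm→Y; Hard→X.
The unique mutual best reply is (Soft, Y), giving (10, 12).
Union's commitment gain: 11 − 10 = 1.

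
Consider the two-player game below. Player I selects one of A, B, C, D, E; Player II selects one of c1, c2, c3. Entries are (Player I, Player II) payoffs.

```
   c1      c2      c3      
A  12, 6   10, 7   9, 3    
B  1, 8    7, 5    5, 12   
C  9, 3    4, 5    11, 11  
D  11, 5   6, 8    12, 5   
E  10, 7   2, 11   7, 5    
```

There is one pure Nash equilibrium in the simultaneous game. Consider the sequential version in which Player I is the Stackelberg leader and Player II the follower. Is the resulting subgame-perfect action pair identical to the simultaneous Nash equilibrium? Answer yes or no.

Player II best-responds to each possible Player I move:
- A: BR = c2, leader payoff 10.
- B: BR = c3, leader payoff 5.
- C: BR = c3, leader payoff 11.
- D: BR = c2, leader payoff 6.
- E: BR = c2, leader payoff 2.
Among 10, 5, 11, 6, 2, the best is 11 at C. Subgame-perfect outcome: (C, c3) with payoffs (11, 11).
Now find the simultaneous Nash equilibrium.
Player I's best replies: c1→A; c2→A; c3→D.
Player II's best replies: A→c2; B→c3; C→c3; D→c2; E→c2.
The unique mutual best reply is (A, c2), giving (10, 7).
Sequential outcome (C, c3) differs from the Nash profile (A, c2).

no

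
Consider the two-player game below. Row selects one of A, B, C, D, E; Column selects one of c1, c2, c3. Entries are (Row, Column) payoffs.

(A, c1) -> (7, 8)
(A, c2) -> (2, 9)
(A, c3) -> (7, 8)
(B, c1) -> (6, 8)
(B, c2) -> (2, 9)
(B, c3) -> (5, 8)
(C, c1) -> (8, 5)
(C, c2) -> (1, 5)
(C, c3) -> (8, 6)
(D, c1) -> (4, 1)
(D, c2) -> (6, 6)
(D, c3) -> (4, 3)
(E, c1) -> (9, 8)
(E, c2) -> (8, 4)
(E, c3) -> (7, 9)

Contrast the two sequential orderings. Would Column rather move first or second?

first

If Row leads: Column's best replies are A→c2, B→c2, C→c3, D→c2, E→c3; Row's induced payoffs 2, 2, 8, 6, 7; outcome (C, c3), payoffs (8, 6).
If Column leads: Row's best replies are c1→E, c2→E, c3→C; Column's induced payoffs 8, 4, 6; outcome (E, c1), payoffs (9, 8).
Column gets 8 moving first and 6 moving second, so Column prefers to move first.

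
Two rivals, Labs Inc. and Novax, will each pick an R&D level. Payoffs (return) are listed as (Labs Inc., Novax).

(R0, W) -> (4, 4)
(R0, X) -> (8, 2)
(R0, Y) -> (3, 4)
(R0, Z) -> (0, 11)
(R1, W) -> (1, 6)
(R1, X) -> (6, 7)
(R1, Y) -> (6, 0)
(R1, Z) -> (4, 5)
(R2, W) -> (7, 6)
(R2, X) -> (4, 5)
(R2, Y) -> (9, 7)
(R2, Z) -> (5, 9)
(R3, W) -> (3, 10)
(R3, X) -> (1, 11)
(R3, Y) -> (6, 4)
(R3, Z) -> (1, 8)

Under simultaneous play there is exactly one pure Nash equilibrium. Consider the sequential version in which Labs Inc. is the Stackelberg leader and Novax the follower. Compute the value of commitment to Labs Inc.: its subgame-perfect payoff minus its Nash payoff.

1

Backward induction with Labs Inc. moving first.
- R0: BR = Z, leader payoff 0.
- R1: BR = X, leader payoff 6.
- R2: BR = Z, leader payoff 5.
- R3: BR = X, leader payoff 1.
Maximizing over 0, 6, 5, 1, Labs Inc. chooses R1. Subgame-perfect outcome: (R1, X) with payoffs (6, 7).
Under simultaneous play:
Labs Inc.'s best replies: W→R2; X→R0; Y→R2; Z→R2.
Novax's best replies: R0→Z; R1→X; R2→Z; R3→X.
The unique mutual best reply is (R2, Z), giving (5, 9).
Labs Inc.'s commitment gain: 6 − 5 = 1.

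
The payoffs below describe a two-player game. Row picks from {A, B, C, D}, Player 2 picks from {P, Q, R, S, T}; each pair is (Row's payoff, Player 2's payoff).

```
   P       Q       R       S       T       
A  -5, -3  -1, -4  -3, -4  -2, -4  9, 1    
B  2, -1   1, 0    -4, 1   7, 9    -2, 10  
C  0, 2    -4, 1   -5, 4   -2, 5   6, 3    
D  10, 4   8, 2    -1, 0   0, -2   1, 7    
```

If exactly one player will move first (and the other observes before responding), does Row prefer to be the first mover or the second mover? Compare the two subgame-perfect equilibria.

If Row leads: Player 2's best replies are A→T, B→T, C→S, D→T; Row's induced payoffs 9, -2, -2, 1; outcome (A, T), payoffs (9, 1).
If Player 2 leads: Row's best replies are P→D, Q→D, R→D, S→B, T→A; Player 2's induced payoffs 4, 2, 0, 9, 1; outcome (B, S), payoffs (7, 9).
Row gets 9 moving first and 7 moving second, so Row prefers to move first.

first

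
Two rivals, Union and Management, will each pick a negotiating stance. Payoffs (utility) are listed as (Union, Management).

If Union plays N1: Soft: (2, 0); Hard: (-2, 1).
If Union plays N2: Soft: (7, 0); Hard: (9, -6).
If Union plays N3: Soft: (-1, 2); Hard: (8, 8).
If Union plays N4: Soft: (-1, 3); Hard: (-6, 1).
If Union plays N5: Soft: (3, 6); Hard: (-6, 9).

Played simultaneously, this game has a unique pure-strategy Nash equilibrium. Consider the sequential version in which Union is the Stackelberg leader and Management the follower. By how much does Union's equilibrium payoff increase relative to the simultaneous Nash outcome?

1

Solve by backward induction (Union leads).
- N1 → Management plays Hard (best of 0, 1); Union gets -2.
- N2 → Management plays Soft (best of 0, -6); Union gets 7.
- N3 → Management plays Hard (best of 2, 8); Union gets 8.
- N4 → Management plays Soft (best of 3, 1); Union gets -1.
- N5 → Management plays Hard (best of 6, 9); Union gets -6.
Union's induced payoffs are -2, 7, 8, -1, -6, so Union commits to N3. Subgame-perfect outcome: (N3, Hard) with payoffs (8, 8).
Now find the simultaneous Nash equilibrium.
Union's best replies: Soft→N2; Hard→N2.
Management's best replies: N1→Hard; N2→Soft; N3→Hard; N4→Soft; N5→Hard.
The unique mutual best reply is (N2, Soft), giving (7, 0).
Union's commitment gain: 8 − 7 = 1.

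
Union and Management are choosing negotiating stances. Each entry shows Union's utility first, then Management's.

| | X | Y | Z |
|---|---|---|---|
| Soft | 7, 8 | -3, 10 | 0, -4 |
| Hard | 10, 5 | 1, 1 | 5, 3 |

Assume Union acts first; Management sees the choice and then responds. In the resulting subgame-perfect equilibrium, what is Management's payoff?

5

Solve by backward induction (Union leads).
- Soft → Management plays Y (best of 8, 10, -4); Union gets -3.
- Hard → Management plays X (best of 5, 1, 3); Union gets 10.
Union's induced payoffs are -3, 10, so Union commits to Hard. Subgame-perfect outcome: (Hard, X) with payoffs (10, 5).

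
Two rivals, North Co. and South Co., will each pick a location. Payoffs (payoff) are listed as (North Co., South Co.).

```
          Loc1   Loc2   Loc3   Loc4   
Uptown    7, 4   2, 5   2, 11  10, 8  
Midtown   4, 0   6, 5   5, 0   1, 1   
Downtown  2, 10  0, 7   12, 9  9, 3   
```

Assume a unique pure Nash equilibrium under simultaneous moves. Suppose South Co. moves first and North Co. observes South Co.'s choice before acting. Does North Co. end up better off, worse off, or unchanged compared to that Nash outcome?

better off

Backward induction with South Co. moving first.
- Loc1: BR = Uptown, leader payoff 4.
- Loc2: BR = Midtown, leader payoff 5.
- Loc3: BR = Downtown, leader payoff 9.
- Loc4: BR = Uptown, leader payoff 8.
Maximizing over 4, 5, 9, 8, South Co. chooses Loc3. Subgame-perfect outcome: (Downtown, Loc3) with payoffs (12, 9).
Now find the simultaneous Nash equilibrium.
North Co.'s best replies: Loc1→Uptown; Loc2→Midtown; Loc3→Downtown; Loc4→Uptown.
South Co.'s best replies: Uptown→Loc3; Midtown→Loc2; Downtown→Loc1.
The unique mutual best reply is (Midtown, Loc2), giving (6, 5).
North Co. earns 12 sequentially versus 6 at the Nash outcome: better off.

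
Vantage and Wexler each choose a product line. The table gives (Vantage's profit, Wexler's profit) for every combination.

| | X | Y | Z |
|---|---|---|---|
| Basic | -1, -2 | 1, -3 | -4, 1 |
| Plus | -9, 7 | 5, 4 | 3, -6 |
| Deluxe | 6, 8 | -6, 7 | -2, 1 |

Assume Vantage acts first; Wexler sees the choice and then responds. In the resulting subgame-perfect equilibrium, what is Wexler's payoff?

Backward induction with Vantage moving first.
- Basic: Wexler compares -2, -3, 1 and picks Z; Vantage would get -4.
- Plus: Wexler compares 7, 4, -6 and picks X; Vantage would get -9.
- Deluxe: Wexler compares 8, 7, 1 and picks X; Vantage would get 6.
Maximizing over -4, -9, 6, Vantage chooses Deluxe. Subgame-perfect outcome: (Deluxe, X) with payoffs (6, 8).

8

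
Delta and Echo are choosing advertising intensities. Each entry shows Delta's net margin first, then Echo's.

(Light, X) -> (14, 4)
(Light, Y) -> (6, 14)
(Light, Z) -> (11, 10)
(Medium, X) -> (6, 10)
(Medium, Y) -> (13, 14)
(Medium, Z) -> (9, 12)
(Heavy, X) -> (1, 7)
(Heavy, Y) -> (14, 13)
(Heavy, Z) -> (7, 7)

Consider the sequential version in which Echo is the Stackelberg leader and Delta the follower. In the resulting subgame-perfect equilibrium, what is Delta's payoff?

Backward induction with Echo moving first.
- X: Delta compares 14, 6, 1 and picks Light; Echo would get 4.
- Y: Delta compares 6, 13, 14 and picks Heavy; Echo would get 13.
- Z: Delta compares 11, 9, 7 and picks Light; Echo would get 10.
Among 4, 13, 10, the best is 13 at Y. Subgame-perfect outcome: (Heavy, Y) with payoffs (14, 13).

14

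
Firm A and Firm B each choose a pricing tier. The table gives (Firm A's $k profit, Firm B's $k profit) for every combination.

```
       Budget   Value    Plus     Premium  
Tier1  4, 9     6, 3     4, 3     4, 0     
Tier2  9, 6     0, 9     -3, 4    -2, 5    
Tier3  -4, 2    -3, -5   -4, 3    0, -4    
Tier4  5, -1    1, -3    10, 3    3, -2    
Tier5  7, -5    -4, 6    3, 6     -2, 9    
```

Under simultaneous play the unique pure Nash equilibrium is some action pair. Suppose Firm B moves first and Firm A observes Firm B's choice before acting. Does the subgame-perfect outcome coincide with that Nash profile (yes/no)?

Work backward from Firm A's decision.
- Budget → Firm A plays Tier2 (best of 4, 9, -4, 5, 7); Firm B gets 6.
- Value → Firm A plays Tier1 (best of 6, 0, -3, 1, -4); Firm B gets 3.
- Plus → Firm A plays Tier4 (best of 4, -3, -4, 10, 3); Firm B gets 3.
- Premium → Firm A plays Tier1 (best of 4, -2, 0, 3, -2); Firm B gets 0.
Firm B's induced payoffs are 6, 3, 3, 0, so Firm B commits to Budget. Subgame-perfect outcome: (Tier2, Budget) with payoffs (9, 6).
Under simultaneous play:
Firm A's best replies: Budget→Tier2; Value→Tier1; Plus→Tier4; Premium→Tier1.
Firm B's best replies: Tier1→Budget; Tier2→Value; Tier3→Plus; Tier4→Plus; Tier5→Premium.
The unique mutual best reply is (Tier4, Plus), giving (10, 3).
Sequential outcome (Tier2, Budget) differs from the Nash profile (Tier4, Plus).

no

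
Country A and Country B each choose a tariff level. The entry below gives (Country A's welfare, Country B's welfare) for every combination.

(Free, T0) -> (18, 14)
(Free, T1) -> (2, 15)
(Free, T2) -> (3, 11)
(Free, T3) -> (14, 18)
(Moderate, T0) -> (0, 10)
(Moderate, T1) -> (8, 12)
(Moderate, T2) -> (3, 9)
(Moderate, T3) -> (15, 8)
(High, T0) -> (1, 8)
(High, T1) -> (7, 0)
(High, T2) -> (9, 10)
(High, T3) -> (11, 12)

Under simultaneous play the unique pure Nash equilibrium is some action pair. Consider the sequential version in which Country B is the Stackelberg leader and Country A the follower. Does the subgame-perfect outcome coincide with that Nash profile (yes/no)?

no

Solve by backward induction (Country B leads).
- T0: BR = Free, leader payoff 14.
- T1: BR = Moderate, leader payoff 12.
- T2: BR = High, leader payoff 10.
- T3: BR = Moderate, leader payoff 8.
Country B's induced payoffs are 14, 12, 10, 8, so Country B commits to T0. Subgame-perfect outcome: (Free, T0) with payoffs (18, 14).
For the simultaneous game, intersect best replies.
Country A's best replies: T0→Free; T1→Moderate; T2→High; T3→Moderate.
Country B's best replies: Free→T3; Moderate→T1; High→T3.
The unique mutual best reply is (Moderate, T1), giving (8, 12).
Sequential outcome (Free, T0) differs from the Nash profile (Moderate, T1).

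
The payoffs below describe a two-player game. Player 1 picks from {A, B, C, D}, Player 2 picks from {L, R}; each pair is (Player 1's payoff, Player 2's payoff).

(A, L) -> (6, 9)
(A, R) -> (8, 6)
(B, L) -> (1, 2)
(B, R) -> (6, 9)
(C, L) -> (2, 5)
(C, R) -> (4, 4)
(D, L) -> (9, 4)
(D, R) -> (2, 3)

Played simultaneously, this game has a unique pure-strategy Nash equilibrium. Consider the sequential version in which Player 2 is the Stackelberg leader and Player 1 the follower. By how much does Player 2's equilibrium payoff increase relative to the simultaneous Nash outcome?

2

Backward induction with Player 2 moving first.
- L: BR = D, leader payoff 4.
- R: BR = A, leader payoff 6.
Maximizing over 4, 6, Player 2 chooses R. Subgame-perfect outcome: (A, R) with payoffs (8, 6).
Under simultaneous play:
Player 1's best replies: L→D; R→A.
Player 2's best replies: A→L; B→R; C→L; D→L.
Only (D, L) has each player best-responding; Nash payoffs (9, 4).
Player 2's commitment gain: 6 − 4 = 2.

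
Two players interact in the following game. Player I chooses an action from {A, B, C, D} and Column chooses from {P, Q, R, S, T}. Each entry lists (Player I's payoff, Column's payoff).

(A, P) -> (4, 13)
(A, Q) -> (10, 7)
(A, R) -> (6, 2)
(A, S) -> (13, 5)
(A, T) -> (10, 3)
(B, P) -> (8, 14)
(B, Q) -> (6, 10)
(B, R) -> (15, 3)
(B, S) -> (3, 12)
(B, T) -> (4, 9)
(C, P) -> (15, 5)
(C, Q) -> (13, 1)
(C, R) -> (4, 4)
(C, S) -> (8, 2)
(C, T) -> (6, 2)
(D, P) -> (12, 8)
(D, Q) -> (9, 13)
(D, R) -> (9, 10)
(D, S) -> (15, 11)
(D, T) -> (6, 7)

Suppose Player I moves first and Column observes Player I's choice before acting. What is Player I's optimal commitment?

C

Solve by backward induction (Player I leads).
- A: BR = P, leader payoff 4.
- B: BR = P, leader payoff 8.
- C: BR = P, leader payoff 15.
- D: BR = Q, leader payoff 9.
Maximizing over 4, 8, 15, 9, Player I chooses C. Subgame-perfect outcome: (C, P) with payoffs (15, 5).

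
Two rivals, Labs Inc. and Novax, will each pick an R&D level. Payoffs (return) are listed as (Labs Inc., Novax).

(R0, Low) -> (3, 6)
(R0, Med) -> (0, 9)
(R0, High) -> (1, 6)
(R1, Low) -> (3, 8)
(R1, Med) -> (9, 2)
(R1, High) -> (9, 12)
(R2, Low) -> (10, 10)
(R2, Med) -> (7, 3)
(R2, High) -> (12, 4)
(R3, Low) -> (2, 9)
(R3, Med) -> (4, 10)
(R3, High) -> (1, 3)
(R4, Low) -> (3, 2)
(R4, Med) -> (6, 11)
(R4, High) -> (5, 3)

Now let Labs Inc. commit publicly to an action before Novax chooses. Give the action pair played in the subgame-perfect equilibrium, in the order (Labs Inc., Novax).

(R2, Low)

Novax best-responds to each possible Labs Inc. move:
- R0: Novax compares 6, 9, 6 and picks Med; Labs Inc. would get 0.
- R1: Novax compares 8, 2, 12 and picks High; Labs Inc. would get 9.
- R2: Novax compares 10, 3, 4 and picks Low; Labs Inc. would get 10.
- R3: Novax compares 9, 10, 3 and picks Med; Labs Inc. would get 4.
- R4: Novax compares 2, 11, 3 and picks Med; Labs Inc. would get 6.
Labs Inc.'s induced payoffs are 0, 9, 10, 4, 6, so Labs Inc. commits to R2. Subgame-perfect outcome: (R2, Low) with payoffs (10, 10).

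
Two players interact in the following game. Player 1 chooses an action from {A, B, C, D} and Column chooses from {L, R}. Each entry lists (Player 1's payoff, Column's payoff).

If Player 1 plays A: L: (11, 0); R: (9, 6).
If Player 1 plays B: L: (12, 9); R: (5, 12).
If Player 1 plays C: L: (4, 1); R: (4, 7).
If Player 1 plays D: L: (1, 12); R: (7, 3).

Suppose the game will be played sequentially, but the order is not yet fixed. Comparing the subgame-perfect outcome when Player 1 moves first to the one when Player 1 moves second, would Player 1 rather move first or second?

If Player 1 leads: Column's best replies are A→R, B→R, C→R, D→L; Player 1's induced payoffs 9, 5, 4, 1; outcome (A, R), payoffs (9, 6).
If Column leads: Player 1's best replies are L→B, R→A; Column's induced payoffs 9, 6; outcome (B, L), payoffs (12, 9).
Player 1 gets 9 moving first and 12 moving second, so Player 1 prefers to move second.

second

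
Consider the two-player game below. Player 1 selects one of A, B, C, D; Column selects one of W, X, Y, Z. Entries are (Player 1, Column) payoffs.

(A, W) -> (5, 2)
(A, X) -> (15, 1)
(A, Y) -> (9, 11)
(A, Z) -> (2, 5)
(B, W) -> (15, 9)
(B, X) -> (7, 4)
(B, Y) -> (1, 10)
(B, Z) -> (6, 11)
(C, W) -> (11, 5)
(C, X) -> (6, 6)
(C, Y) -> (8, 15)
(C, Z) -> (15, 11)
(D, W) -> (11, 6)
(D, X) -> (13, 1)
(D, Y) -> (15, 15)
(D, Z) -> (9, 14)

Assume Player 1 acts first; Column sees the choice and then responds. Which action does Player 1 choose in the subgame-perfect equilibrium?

Backward induction with Player 1 moving first.
- A: BR = Y, leader payoff 9.
- B: BR = Z, leader payoff 6.
- C: BR = Y, leader payoff 8.
- D: BR = Y, leader payoff 15.
Maximizing over 9, 6, 8, 15, Player 1 chooses D. Subgame-perfect outcome: (D, Y) with payoffs (15, 15).

D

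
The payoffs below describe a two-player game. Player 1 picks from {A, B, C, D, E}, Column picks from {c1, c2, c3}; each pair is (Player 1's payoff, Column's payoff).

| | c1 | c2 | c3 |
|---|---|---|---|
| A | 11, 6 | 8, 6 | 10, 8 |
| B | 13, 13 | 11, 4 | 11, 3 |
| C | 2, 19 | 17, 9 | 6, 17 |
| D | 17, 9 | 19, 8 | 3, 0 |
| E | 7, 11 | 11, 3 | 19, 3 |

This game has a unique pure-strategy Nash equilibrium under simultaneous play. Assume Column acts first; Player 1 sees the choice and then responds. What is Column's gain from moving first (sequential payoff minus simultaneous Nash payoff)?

0

Backward induction with Column moving first.
- c1 → Player 1 plays D (best of 11, 13, 2, 17, 7); Column gets 9.
- c2 → Player 1 plays D (best of 8, 11, 17, 19, 11); Column gets 8.
- c3 → Player 1 plays E (best of 10, 11, 6, 3, 19); Column gets 3.
Maximizing over 9, 8, 3, Column chooses c1. Subgame-perfect outcome: (D, c1) with payoffs (17, 9).
Under simultaneous play:
Player 1's best replies: c1→D; c2→D; c3→E.
Column's best replies: A→c3; B→c1; C→c1; D→c1; E→c1.
Only (D, c1) has each player best-responding; Nash payoffs (17, 9).
Column's commitment gain: 9 − 9 = 0.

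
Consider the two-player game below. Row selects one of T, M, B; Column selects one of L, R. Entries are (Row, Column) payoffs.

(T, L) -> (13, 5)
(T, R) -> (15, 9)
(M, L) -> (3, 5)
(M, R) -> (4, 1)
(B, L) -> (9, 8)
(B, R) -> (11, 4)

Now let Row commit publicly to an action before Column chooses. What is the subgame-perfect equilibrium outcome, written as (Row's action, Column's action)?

(T, R)

Backward induction with Row moving first.
- T: BR = R, leader payoff 15.
- M: BR = L, leader payoff 3.
- B: BR = L, leader payoff 9.
Among 15, 3, 9, the best is 15 at T. Subgame-perfect outcome: (T, R) with payoffs (15, 9).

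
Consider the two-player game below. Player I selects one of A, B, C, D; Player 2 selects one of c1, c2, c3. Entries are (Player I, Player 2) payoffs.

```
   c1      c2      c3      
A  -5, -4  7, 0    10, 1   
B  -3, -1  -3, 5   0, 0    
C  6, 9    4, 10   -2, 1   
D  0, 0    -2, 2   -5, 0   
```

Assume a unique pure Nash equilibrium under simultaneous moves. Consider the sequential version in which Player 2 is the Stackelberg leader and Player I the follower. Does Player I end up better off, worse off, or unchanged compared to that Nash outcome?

worse off

Solve by backward induction (Player 2 leads).
- c1: Player I compares -5, -3, 6, 0 and picks C; Player 2 would get 9.
- c2: Player I compares 7, -3, 4, -2 and picks A; Player 2 would get 0.
- c3: Player I compares 10, 0, -2, -5 and picks A; Player 2 would get 1.
Player 2's induced payoffs are 9, 0, 1, so Player 2 commits to c1. Subgame-perfect outcome: (C, c1) with payoffs (6, 9).
Under simultaneous play:
Player I's best replies: c1→C; c2→A; c3→A.
Player 2's best replies: A→c3; B→c2; C→c2; D→c2.
The unique mutual best reply is (A, c3), giving (10, 1).
Player I earns 6 sequentially versus 10 at the Nash outcome: worse off.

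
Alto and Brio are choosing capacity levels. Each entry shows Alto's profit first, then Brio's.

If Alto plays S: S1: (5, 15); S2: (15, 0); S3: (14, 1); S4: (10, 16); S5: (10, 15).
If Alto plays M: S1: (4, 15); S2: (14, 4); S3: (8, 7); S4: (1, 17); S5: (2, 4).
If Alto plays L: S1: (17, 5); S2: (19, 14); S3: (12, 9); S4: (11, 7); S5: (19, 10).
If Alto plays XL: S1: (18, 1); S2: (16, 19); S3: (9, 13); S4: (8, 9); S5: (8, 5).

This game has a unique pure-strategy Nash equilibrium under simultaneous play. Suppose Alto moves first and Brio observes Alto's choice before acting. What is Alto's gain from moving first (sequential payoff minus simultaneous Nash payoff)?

0

Brio best-responds to each possible Alto move:
- S: Brio compares 15, 0, 1, 16, 15 and picks S4; Alto would get 10.
- M: Brio compares 15, 4, 7, 17, 4 and picks S4; Alto would get 1.
- L: Brio compares 5, 14, 9, 7, 10 and picks S2; Alto would get 19.
- XL: Brio compares 1, 19, 13, 9, 5 and picks S2; Alto would get 16.
Maximizing over 10, 1, 19, 16, Alto chooses L. Subgame-perfect outcome: (L, S2) with payoffs (19, 14).
Under simultaneous play:
Alto's best replies: S1→XL; S2→L; S3→S; S4→L; S5→L.
Brio's best replies: S→S4; M→S4; L→S2; XL→S2.
Only (L, S2) has each player best-responding; Nash payoffs (19, 14).
Alto's commitment gain: 19 − 19 = 0.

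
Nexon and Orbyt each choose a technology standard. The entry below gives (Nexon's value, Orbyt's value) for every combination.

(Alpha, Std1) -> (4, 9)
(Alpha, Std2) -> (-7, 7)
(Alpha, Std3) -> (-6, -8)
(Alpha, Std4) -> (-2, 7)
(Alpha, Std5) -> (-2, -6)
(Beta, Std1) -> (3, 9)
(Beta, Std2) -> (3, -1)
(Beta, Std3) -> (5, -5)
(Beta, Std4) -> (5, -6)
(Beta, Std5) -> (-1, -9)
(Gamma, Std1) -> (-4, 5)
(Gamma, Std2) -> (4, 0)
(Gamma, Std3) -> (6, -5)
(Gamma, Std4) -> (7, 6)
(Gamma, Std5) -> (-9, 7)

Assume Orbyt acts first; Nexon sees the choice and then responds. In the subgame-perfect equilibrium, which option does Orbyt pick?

Nexon best-responds to each possible Orbyt move:
- Std1: Nexon compares 4, 3, -4 and picks Alpha; Orbyt would get 9.
- Std2: Nexon compares -7, 3, 4 and picks Gamma; Orbyt would get 0.
- Std3: Nexon compares -6, 5, 6 and picks Gamma; Orbyt would get -5.
- Std4: Nexon compares -2, 5, 7 and picks Gamma; Orbyt would get 6.
- Std5: Nexon compares -2, -1, -9 and picks Beta; Orbyt would get -9.
Maximizing over 9, 0, -5, 6, -9, Orbyt chooses Std1. Subgame-perfect outcome: (Alpha, Std1) with payoffs (4, 9).

Std1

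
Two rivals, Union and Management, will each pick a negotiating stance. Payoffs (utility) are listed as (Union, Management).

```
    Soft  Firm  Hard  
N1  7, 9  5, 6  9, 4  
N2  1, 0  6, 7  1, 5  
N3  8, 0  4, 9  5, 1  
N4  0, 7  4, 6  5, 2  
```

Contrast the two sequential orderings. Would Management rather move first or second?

If Union leads: Management's best replies are N1→Soft, N2→Firm, N3→Firm, N4→Soft; Union's induced payoffs 7, 6, 4, 0; outcome (N1, Soft), payoffs (7, 9).
If Management leads: Union's best replies are Soft→N3, Firm→N2, Hard→N1; Management's induced payoffs 0, 7, 4; outcome (N2, Firm), payoffs (6, 7).
Management gets 7 moving first and 9 moving second, so Management prefers to move second.

second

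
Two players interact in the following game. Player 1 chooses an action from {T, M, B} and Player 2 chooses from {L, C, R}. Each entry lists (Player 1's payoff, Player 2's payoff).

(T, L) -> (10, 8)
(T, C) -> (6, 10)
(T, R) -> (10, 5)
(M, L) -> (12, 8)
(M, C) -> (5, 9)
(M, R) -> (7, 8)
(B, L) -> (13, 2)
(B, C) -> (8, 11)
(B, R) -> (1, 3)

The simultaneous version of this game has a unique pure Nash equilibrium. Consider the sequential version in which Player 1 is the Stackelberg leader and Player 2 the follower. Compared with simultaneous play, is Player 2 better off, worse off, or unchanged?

Solve by backward induction (Player 1 leads).
- T: BR = C, leader payoff 6.
- M: BR = C, leader payoff 5.
- B: BR = C, leader payoff 8.
Among 6, 5, 8, the best is 8 at B. Subgame-perfect outcome: (B, C) with payoffs (8, 11).
Now find the simultaneous Nash equilibrium.
Player 1's best replies: L→B; C→B; R→T.
Player 2's best replies: T→C; M→C; B→C.
Only (B, C) has each player best-responding; Nash payoffs (8, 11).
Player 2 earns 11 sequentially versus 11 at the Nash outcome: unchanged.

unchanged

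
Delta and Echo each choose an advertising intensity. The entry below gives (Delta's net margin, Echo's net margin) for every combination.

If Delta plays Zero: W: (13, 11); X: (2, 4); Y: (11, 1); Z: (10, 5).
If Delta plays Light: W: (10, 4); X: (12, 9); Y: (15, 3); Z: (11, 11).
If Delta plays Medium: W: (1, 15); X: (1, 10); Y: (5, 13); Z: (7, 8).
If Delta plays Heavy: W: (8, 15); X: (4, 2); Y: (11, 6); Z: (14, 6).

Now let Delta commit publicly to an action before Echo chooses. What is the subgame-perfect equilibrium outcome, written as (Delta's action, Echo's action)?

(Zero, W)

Echo best-responds to each possible Delta move:
- Zero → Echo plays W (best of 11, 4, 1, 5); Delta gets 13.
- Light → Echo plays Z (best of 4, 9, 3, 11); Delta gets 11.
- Medium → Echo plays W (best of 15, 10, 13, 8); Delta gets 1.
- Heavy → Echo plays W (best of 15, 2, 6, 6); Delta gets 8.
Among 13, 11, 1, 8, the best is 13 at Zero. Subgame-perfect outcome: (Zero, W) with payoffs (13, 11).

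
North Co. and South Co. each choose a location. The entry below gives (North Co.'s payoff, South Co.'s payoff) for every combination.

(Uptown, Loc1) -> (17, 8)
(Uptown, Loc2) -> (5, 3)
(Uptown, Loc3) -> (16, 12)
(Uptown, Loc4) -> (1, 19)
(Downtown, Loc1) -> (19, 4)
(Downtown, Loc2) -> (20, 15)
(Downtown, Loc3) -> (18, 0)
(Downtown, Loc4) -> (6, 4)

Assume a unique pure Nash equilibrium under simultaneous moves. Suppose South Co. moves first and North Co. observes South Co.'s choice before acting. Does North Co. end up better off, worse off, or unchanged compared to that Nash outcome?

unchanged

Solve by backward induction (South Co. leads).
- Loc1: BR = Downtown, leader payoff 4.
- Loc2: BR = Downtown, leader payoff 15.
- Loc3: BR = Downtown, leader payoff 0.
- Loc4: BR = Downtown, leader payoff 4.
South Co.'s induced payoffs are 4, 15, 0, 4, so South Co. commits to Loc2. Subgame-perfect outcome: (Downtown, Loc2) with payoffs (20, 15).
Under simultaneous play:
North Co.'s best replies: Loc1→Downtown; Loc2→Downtown; Loc3→Downtown; Loc4→Downtown.
South Co.'s best replies: Uptown→Loc4; Downtown→Loc2.
Only (Downtown, Loc2) has each player best-responding; Nash payoffs (20, 15).
North Co. earns 20 sequentially versus 20 at the Nash outcome: unchanged.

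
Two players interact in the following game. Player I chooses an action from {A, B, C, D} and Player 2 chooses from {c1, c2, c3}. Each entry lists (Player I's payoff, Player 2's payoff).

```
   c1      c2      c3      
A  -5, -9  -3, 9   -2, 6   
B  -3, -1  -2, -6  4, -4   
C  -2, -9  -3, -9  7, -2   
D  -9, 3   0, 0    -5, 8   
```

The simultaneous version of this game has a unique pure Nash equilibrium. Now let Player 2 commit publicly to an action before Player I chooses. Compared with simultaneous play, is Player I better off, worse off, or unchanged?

worse off

Player I best-responds to each possible Player 2 move:
- c1: BR = C, leader payoff -9.
- c2: BR = D, leader payoff 0.
- c3: BR = C, leader payoff -2.
Maximizing over -9, 0, -2, Player 2 chooses c2. Subgame-perfect outcome: (D, c2) with payoffs (0, 0).
Now find the simultaneous Nash equilibrium.
Player I's best replies: c1→C; c2→D; c3→C.
Player 2's best replies: A→c2; B→c1; C→c3; D→c3.
Only (C, c3) has each player best-responding; Nash payoffs (7, -2).
Player I earns 0 sequentially versus 7 at the Nash outcome: worse off.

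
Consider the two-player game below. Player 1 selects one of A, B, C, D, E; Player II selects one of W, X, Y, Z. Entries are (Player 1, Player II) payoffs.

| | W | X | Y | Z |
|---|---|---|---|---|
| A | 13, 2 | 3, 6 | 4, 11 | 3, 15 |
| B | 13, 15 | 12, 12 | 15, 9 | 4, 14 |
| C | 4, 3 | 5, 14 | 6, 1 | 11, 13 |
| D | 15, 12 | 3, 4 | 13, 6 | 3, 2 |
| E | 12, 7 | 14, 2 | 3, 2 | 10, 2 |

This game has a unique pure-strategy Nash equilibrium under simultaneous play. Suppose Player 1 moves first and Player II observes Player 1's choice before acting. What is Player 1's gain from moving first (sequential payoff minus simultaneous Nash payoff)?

Player II best-responds to each possible Player 1 move:
- A: BR = Z, leader payoff 3.
- B: BR = W, leader payoff 13.
- C: BR = X, leader payoff 5.
- D: BR = W, leader payoff 15.
- E: BR = W, leader payoff 12.
Among 3, 13, 5, 15, 12, the best is 15 at D. Subgame-perfect outcome: (D, W) with payoffs (15, 12).
Under simultaneous play:
Player 1's best replies: W→D; X→E; Y→B; Z→C.
Player II's best replies: A→Z; B→W; C→X; D→W; E→W.
The unique mutual best reply is (D, W), giving (15, 12).
Player 1's commitment gain: 15 − 15 = 0.

0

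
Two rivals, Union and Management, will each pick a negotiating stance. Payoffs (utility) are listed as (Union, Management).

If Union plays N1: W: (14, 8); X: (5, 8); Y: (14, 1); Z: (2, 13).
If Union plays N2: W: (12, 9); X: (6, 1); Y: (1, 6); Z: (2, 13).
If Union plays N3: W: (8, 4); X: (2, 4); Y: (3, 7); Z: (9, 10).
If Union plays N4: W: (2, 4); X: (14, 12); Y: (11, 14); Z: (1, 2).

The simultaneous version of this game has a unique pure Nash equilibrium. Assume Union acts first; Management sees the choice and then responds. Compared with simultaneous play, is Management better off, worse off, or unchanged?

better off

Solve by backward induction (Union leads).
- N1: Management compares 8, 8, 1, 13 and picks Z; Union would get 2.
- N2: Management compares 9, 1, 6, 13 and picks Z; Union would get 2.
- N3: Management compares 4, 4, 7, 10 and picks Z; Union would get 9.
- N4: Management compares 4, 12, 14, 2 and picks Y; Union would get 11.
Among 2, 2, 9, 11, the best is 11 at N4. Subgame-perfect outcome: (N4, Y) with payoffs (11, 14).
Under simultaneous play:
Union's best replies: W→N1; X→N4; Y→N1; Z→N3.
Management's best replies: N1→Z; N2→Z; N3→Z; N4→Y.
The unique mutual best reply is (N3, Z), giving (9, 10).
Management earns 14 sequentially versus 10 at the Nash outcome: better off.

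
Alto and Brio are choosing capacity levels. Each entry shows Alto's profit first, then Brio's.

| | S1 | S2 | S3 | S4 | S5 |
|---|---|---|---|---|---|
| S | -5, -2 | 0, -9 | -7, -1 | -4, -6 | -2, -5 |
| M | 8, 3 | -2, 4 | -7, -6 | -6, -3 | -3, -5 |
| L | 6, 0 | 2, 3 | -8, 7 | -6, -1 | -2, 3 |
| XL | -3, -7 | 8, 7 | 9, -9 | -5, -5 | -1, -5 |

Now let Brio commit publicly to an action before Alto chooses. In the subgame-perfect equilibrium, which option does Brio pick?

S2

Backward induction with Brio moving first.
- S1: BR = M, leader payoff 3.
- S2: BR = XL, leader payoff 7.
- S3: BR = XL, leader payoff -9.
- S4: BR = S, leader payoff -6.
- S5: BR = XL, leader payoff -5.
Maximizing over 3, 7, -9, -6, -5, Brio chooses S2. Subgame-perfect outcome: (XL, S2) with payoffs (8, 7).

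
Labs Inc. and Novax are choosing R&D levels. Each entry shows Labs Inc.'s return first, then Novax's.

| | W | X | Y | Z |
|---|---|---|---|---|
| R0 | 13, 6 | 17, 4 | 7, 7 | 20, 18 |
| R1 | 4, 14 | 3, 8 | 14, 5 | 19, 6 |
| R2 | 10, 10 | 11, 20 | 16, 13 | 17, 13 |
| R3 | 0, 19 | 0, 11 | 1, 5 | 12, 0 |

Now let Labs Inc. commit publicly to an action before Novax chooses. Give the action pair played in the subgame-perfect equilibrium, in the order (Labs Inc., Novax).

(R0, Z)

Backward induction with Labs Inc. moving first.
- R0: Novax compares 6, 4, 7, 18 and picks Z; Labs Inc. would get 20.
- R1: Novax compares 14, 8, 5, 6 and picks W; Labs Inc. would get 4.
- R2: Novax compares 10, 20, 13, 13 and picks X; Labs Inc. would get 11.
- R3: Novax compares 19, 11, 5, 0 and picks W; Labs Inc. would get 0.
Maximizing over 20, 4, 11, 0, Labs Inc. chooses R0. Subgame-perfect outcome: (R0, Z) with payoffs (20, 18).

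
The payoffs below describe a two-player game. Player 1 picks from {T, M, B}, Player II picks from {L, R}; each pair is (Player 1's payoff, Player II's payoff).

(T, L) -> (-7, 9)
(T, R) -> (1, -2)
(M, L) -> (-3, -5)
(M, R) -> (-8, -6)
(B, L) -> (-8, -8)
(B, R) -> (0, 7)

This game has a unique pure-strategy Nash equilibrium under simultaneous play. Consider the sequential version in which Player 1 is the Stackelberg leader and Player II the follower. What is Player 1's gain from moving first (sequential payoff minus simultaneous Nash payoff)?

3

Work backward from Player II's decision.
- T → Player II plays L (best of 9, -2); Player 1 gets -7.
- M → Player II plays L (best of -5, -6); Player 1 gets -3.
- B → Player II plays R (best of -8, 7); Player 1 gets 0.
Maximizing over -7, -3, 0, Player 1 chooses B. Subgame-perfect outcome: (B, R) with payoffs (0, 7).
For the simultaneous game, intersect best replies.
Player 1's best replies: L→M; R→T.
Player II's best replies: T→L; M→L; B→R.
The unique mutual best reply is (M, L), giving (-3, -5).
Player 1's commitment gain: 0 − -3 = 3.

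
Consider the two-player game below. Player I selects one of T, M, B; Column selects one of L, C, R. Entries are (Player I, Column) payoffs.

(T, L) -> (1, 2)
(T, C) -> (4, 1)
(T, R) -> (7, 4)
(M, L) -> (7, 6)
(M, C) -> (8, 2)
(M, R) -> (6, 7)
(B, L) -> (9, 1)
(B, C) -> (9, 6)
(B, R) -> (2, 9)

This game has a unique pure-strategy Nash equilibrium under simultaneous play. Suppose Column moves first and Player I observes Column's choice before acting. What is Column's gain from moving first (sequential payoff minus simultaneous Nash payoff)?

Player I best-responds to each possible Column move:
- L: BR = B, leader payoff 1.
- C: BR = B, leader payoff 6.
- R: BR = T, leader payoff 4.
Column's induced payoffs are 1, 6, 4, so Column commits to C. Subgame-perfect outcome: (B, C) with payoffs (9, 6).
Under simultaneous play:
Player I's best replies: L→B; C→B; R→T.
Column's best replies: T→R; M→R; B→R.
Only (T, R) has each player best-responding; Nash payoffs (7, 4).
Column's commitment gain: 6 − 4 = 2.

2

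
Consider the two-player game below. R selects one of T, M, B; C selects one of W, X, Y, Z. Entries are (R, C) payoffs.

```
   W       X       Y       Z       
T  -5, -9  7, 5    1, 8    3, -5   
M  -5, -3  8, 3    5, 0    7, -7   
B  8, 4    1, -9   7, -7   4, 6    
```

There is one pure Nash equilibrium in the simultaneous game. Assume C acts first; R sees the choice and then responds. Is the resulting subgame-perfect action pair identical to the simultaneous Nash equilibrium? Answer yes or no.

R best-responds to each possible C move:
- W → R plays B (best of -5, -5, 8); C gets 4.
- X → R plays M (best of 7, 8, 1); C gets 3.
- Y → R plays B (best of 1, 5, 7); C gets -7.
- Z → R plays M (best of 3, 7, 4); C gets -7.
C's induced payoffs are 4, 3, -7, -7, so C commits to W. Subgame-perfect outcome: (B, W) with payoffs (8, 4).
Now find the simultaneous Nash equilibrium.
R's best replies: W→B; X→M; Y→B; Z→M.
C's best replies: T→Y; M→X; B→Z.
The unique mutual best reply is (M, X), giving (8, 3).
Sequential outcome (B, W) differs from the Nash profile (M, X).

no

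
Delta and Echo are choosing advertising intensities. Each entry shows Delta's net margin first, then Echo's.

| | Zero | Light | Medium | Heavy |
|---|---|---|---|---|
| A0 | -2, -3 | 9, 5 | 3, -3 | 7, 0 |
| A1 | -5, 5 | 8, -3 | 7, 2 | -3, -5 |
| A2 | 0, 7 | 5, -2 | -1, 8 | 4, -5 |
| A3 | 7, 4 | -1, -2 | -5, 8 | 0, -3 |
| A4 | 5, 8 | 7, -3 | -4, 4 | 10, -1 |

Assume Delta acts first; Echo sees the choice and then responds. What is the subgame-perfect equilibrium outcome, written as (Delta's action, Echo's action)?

(A0, Light)

Solve by backward induction (Delta leads).
- A0 → Echo plays Light (best of -3, 5, -3, 0); Delta gets 9.
- A1 → Echo plays Zero (best of 5, -3, 2, -5); Delta gets -5.
- A2 → Echo plays Medium (best of 7, -2, 8, -5); Delta gets -1.
- A3 → Echo plays Medium (best of 4, -2, 8, -3); Delta gets -5.
- A4 → Echo plays Zero (best of 8, -3, 4, -1); Delta gets 5.
Delta's induced payoffs are 9, -5, -1, -5, 5, so Delta commits to A0. Subgame-perfect outcome: (A0, Light) with payoffs (9, 5).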